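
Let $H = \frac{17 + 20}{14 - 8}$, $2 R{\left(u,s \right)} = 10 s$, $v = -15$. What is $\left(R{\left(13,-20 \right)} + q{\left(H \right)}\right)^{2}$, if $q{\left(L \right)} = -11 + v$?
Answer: $15876$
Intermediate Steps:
$R{\left(u,s \right)} = 5 s$ ($R{\left(u,s \right)} = \frac{10 s}{2} = 5 s$)
$H = \frac{37}{6} \approx 6.1667$
$q{\left(L \right)} = -26$ ($q{\left(L \right)} = -11 - 15 = -26$)
$\left(R{\left(13,-20 \right)} + q{\left(H \right)}\right)^{2} = \left(5 \left(-20\right) - 26\right)^{2} = \left(-100 - 26\right)^{2} = \left(-126\right)^{2} = 15876$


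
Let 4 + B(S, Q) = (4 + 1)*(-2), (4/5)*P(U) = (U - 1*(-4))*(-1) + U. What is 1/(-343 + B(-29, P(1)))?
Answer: -1/357 ≈ -0.0028011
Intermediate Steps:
P(U) = -5 (P(U) = 5*((U - 1*(-4))*(-1) + U)/4 = 5*((U + 4)*(-1) + U)/4 = 5*((4 + U)*(-1) + U)/4 = 5*((-4 - U) + U)/4 = (5/4)*(-4) = -5)
B(S, Q) = -14 (B(S, Q) = -4 + (4 + 1)*(-2) = -4 + 5*(-2) = -4 - 10 = -14)
1/(-343 + B(-29, P(1))) = 1/(-343 - 14) = 1/(-357) = -1/357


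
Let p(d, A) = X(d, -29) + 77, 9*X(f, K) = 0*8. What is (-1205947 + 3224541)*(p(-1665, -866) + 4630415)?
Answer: 9347083368248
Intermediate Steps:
X(f, K) = 0 (X(f, K) = (0*8)/9 = (⅑)*0 = 0)
p(d, A) = 77 (p(d, A) = 0 + 77 = 77)
(-1205947 + 3224541)*(p(-1665, -866) + 4630415) = (-1205947 + 3224541)*(77 + 4630415) = 2018594*4630492 = 9347083368248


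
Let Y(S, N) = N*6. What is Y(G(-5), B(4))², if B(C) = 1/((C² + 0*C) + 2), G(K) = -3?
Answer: ⅑ ≈ 0.11111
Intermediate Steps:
B(C) = 1/(2 + C²) (B(C) = 1/((C² + 0) + 2) = 1/(C² + 2) = 1/(2 + C²))
Y(S, N) = 6*N
Y(G(-5), B(4))² = (6/(2 + 4²))² = (6/(2 + 16))² = (6/18)² = (6*(1/18))² = (⅓)² = ⅑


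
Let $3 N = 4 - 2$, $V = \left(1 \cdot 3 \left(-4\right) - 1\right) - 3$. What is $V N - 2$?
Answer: $- \frac{38}{3} \approx -12.667$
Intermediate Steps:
$V = -16$ ($V = \left(3 \left(-4\right) - 1\right) - 3 = \left(-12 - 1\right) - 3 = -13 - 3 = -16$)
$N = \frac{2}{3}$ ($N = \frac{4 - 2}{3} = \frac{1}{3} \cdot 2 = \frac{2}{3} \approx 0.66667$)
$V N - 2 = \left(-16\right) \frac{2}{3} - 2 = - \frac{32}{3} - 2 = - \frac{38}{3}$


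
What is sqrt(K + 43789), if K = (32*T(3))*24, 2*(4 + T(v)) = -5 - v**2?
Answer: sqrt(35341) ≈ 187.99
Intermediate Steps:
T(v) = -13/2 - v**2/2 (T(v) = -4 + (-5 - v**2)/2 = -4 + (-5/2 - v**2/2) = -13/2 - v**2/2)
K = -8448 (K = (32*(-13/2 - 1/2*3**2))*24 = (32*(-13/2 - 1/2*9))*24 = (32*(-13/2 - 9/2))*24 = (32*(-11))*24 = -352*24 = -8448)
sqrt(K + 43789) = sqrt(-8448 + 43789) = sqrt(35341)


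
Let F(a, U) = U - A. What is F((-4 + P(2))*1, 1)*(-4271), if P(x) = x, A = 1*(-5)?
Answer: -25626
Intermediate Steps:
A = -5
F(a, U) = 5 + U (F(a, U) = U - 1*(-5) = U + 5 = 5 + U)
F((-4 + P(2))*1, 1)*(-4271) = (5 + 1)*(-4271) = 6*(-4271) = -25626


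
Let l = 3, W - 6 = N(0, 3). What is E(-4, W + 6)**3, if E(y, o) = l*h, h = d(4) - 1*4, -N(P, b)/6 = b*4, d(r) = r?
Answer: 0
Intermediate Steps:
N(P, b) = -24*b (N(P, b) = -6*b*4 = -24*b)
W = -66 (W = 6 - 24*3 = 6 - 72 = -66)
h = 0 (h = 4 - 1*4 = 4 - 4 = 0)
E(y, o) = 0 (E(y, o) = 3*0 = 0)
E(-4, W + 6)**3 = 0**3 = 0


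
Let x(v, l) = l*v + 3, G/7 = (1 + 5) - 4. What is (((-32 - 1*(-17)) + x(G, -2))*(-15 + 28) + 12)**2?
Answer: 258064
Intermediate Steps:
G = 14 (G = 7*((1 + 5) - 4) = 7*(6 - 4) = 7*2 = 14)
x(v, l) = 3 + l*v
(((-32 - 1*(-17)) + x(G, -2))*(-15 + 28) + 12)**2 = (((-32 - 1*(-17)) + (3 - 2*14))*(-15 + 28) + 12)**2 = (((-32 + 17) + (3 - 28))*13 + 12)**2 = ((-15 - 25)*13 + 12)**2 = (-40*13 + 12)**2 = (-520 + 12)**2 = (-508)**2 = 258064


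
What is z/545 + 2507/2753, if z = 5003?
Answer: 15139574/1500385 ≈ 10.090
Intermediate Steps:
z/545 + 2507/2753 = 5003/545 + 2507/2753 = 15139574/1500385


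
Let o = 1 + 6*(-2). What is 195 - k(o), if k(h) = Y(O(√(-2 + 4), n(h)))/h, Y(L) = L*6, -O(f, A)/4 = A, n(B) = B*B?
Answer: -69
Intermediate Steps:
n(B) = B²
o = -11 (o = 1 - 12 = -11)
O(f, A) = -4*A
Y(L) = 6*L
k(h) = -24*h (k(h) = (6*(-4*h²))/h = (-24*h²)/h = -24*h)
195 - k(o) = 195 - (-24)*(-11) = 195 - 1*264 = 195 - 264 = -69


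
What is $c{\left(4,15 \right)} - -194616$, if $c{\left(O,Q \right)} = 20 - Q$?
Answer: $194621$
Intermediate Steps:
$c{\left(4,15 \right)} - -194616 = \left(20 - 15\right) - -194616 = \left(20 - 15\right) + 194616 = 5 + 194616 = 194621$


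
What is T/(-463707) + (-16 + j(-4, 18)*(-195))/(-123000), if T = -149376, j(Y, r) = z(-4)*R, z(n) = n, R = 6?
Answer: 75048697/264055375 ≈ 0.28422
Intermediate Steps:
j(Y, r) = -24 (j(Y, r) = -4*6 = -24)
T/(-463707) + (-16 + j(-4, 18)*(-195))/(-123000) = -149376/(-463707) + (-16 - 24*(-195))/(-123000) = -149376*(-1/463707) + (-16 + 4680)*(-1/123000) = 49792/154569 + 4664*(-1/123000) = 49792/154569 - 583/15375 = 75048697/264055375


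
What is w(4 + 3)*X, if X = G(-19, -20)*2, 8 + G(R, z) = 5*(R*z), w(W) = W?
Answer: 26488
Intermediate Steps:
G(R, z) = -8 + 5*R*z (G(R, z) = -8 + 5*(R*z) = -8 + 5*R*z)
X = 3784 (X = (-8 + 5*(-19)*(-20))*2 = (-8 + 1900)*2 = 1892*2 = 3784)
w(4 + 3)*X = (4 + 3)*3784 = 7*3784 = 26488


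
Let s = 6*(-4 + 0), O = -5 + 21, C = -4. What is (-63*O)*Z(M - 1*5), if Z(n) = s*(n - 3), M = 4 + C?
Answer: -193536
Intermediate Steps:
O = 16
M = 0 (M = 4 - 4 = 0)
s = -24 (s = 6*(-4) = -24)
Z(n) = 72 - 24*n (Z(n) = -24*(n - 3) = -24*(-3 + n) = 72 - 24*n)
(-63*O)*Z(M - 1*5) = (-63*16)*(72 - 24*(0 - 1*5)) = -1008*(72 - 24*(0 - 5)) = -1008*(72 - 24*(-5)) = -1008*(72 + 120) = -1008*192 = -193536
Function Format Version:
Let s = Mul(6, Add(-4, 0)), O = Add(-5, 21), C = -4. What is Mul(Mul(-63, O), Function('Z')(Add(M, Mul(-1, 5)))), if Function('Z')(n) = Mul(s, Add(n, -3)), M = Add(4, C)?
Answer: -193536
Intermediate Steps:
O = 16
M = 0 (M = Add(4, -4) = 0)
s = -24 (s = Mul(6, -4) = -24)
Function('Z')(n) = Add(72, Mul(-24, n)) (Function('Z')(n) = Mul(-24, Add(n, -3)) = Mul(-24, Add(-3, n)) = Add(72, Mul(-24, n)))
Mul(Mul(-63, O), Function('Z')(Add(M, Mul(-1, 5)))) = Mul(Mul(-63, 16), Add(72, Mul(-24, Add(0, Mul(-1, 5))))) = Mul(-1008, Add(72, Mul(-24, Add(0, -5)))) = Mul(-1008, Add(72, Mul(-24, -5))) = Mul(-1008, Add(72, 120)) = Mul(-1008, 192) = -193536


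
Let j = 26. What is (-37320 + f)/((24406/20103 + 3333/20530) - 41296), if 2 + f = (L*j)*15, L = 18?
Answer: 12506077506180/17042893650161 ≈ 0.73380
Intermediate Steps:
f = 7018 (f = -2 + (18*26)*15 = -2 + 468*15 = -2 + 7020 = 7018)
(-37320 + f)/((24406/20103 + 3333/20530) - 41296) = (-37320 + 7018)/((24406/20103 + 3333/20530) - 41296) = -30302/((24406*(1/20103) + 3333*(1/20530)) - 41296) = -30302/((24406/20103 + 3333/20530) - 41296) = -30302/(568058479/412714590 - 41296) = -30302/(-17042893650161/412714590) = -30302*(-412714590/17042893650161) = 12506077506180/17042893650161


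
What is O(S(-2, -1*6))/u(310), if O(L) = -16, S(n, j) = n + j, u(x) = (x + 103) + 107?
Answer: -2/65 ≈ -0.030769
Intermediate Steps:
u(x) = 210 + x (u(x) = (103 + x) + 107 = 210 + x)
S(n, j) = j + n
O(S(-2, -1*6))/u(310) = -16/(210 + 310) = -16/520 = -16*1/520 = -2/65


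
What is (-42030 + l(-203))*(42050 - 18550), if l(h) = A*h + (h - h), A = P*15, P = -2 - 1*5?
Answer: -486802500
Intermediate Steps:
P = -7 (P = -2 - 5 = -7)
A = -105 (A = -7*15 = -105)
l(h) = -105*h (l(h) = -105*h + (h - h) = -105*h + 0 = -105*h)
(-42030 + l(-203))*(42050 - 18550) = (-42030 - 105*(-203))*(42050 - 18550) = (-42030 + 21315)*23500 = -20715*23500 = -486802500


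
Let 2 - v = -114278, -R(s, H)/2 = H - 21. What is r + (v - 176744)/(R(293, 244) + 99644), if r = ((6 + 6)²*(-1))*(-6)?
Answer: 42822304/49599 ≈ 863.37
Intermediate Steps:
R(s, H) = 42 - 2*H (R(s, H) = -2*(H - 21) = -2*(-21 + H) = 42 - 2*H)
v = 114280 (v = 2 - 1*(-114278) = 2 + 114278 = 114280)
r = 864 (r = (12²*(-1))*(-6) = (144*(-1))*(-6) = -144*(-6) = 864)
r + (v - 176744)/(R(293, 244) + 99644) = 864 + (114280 - 176744)/((42 - 2*244) + 99644) = 864 - 62464/((42 - 488) + 99644) = 864 - 62464/(-446 + 99644) = 864 - 62464/99198 = 864 - 62464*1/99198 = 864 - 31232/49599 = 42822304/49599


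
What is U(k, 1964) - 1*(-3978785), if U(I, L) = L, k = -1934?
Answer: 3980749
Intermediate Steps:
U(k, 1964) - 1*(-3978785) = 1964 - 1*(-3978785) = 1964 + 3978785 = 3980749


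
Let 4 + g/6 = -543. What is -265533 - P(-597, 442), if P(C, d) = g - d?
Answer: -261809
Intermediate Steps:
g = -3282 (g = -24 + 6*(-543) = -24 - 3258 = -3282)
P(C, d) = -3282 - d
-265533 - P(-597, 442) = -265533 - (-3282 - 1*442) = -265533 - (-3282 - 442) = -265533 - 1*(-3724) = -265533 + 3724 = -261809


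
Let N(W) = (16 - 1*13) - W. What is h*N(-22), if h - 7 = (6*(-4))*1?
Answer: -425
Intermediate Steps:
N(W) = 3 - W (N(W) = (16 - 13) - W = 3 - W)
h = -17 (h = 7 + (6*(-4))*1 = 7 - 24*1 = 7 - 24 = -17)
h*N(-22) = -17*(3 - 1*(-22)) = -17*(3 + 22) = -17*25 = -425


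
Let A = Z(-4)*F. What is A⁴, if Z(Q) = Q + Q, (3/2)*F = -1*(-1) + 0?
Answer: 65536/81 ≈ 809.09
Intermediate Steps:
F = ⅔ (F = 2*(-1*(-1) + 0)/3 = 2*(1 + 0)/3 = (⅔)*1 = ⅔ ≈ 0.66667)
Z(Q) = 2*Q
A = -16/3 (A = (2*(-4))*(⅔) = -8*⅔ = -16/3 ≈ -5.3333)
A⁴ = (-16/3)⁴ = 65536/81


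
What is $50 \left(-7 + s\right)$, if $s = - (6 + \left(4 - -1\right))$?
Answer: $-900$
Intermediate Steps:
$s = -11$ ($s = - (6 + \left(4 + 1\right)) = - (6 + 5) = \left(-1\right) 11 = -11$)
$50 \left(-7 + s\right) = 50 \left(-7 - 11\right) = 50 \left(-18\right) = -900$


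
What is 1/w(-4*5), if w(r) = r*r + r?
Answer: 1/380 ≈ 0.0026316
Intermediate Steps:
w(r) = r + r² (w(r) = r² + r = r + r²)
1/w(-4*5) = 1/((-4*5)*(1 - 4*5)) = 1/(-20*(1 - 20)) = 1/(-20*(-19)) = 1/380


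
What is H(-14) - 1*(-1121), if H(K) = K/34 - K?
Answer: 19288/17 ≈ 1134.6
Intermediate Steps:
H(K) = -33*K/34 (H(K) = K*(1/34) - K = K/34 - K = -33*K/34)
H(-14) - 1*(-1121) = -33/34*(-14) - 1*(-1121) = 231/17 + 1121 = 19288/17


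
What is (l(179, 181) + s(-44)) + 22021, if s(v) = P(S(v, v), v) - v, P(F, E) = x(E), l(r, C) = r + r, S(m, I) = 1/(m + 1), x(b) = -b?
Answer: 22467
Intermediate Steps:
S(m, I) = 1/(1 + m)
l(r, C) = 2*r
P(F, E) = -E
s(v) = -2*v (s(v) = -v - v = -2*v)
(l(179, 181) + s(-44)) + 22021 = (2*179 - 2*(-44)) + 22021 = (358 + 88) + 22021 = 446 + 22021 = 22467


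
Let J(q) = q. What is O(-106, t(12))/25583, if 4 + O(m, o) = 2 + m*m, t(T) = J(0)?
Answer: 11234/25583 ≈ 0.43912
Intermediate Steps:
t(T) = 0
O(m, o) = -2 + m² (O(m, o) = -4 + (2 + m*m) = -4 + (2 + m²) = -2 + m²)
O(-106, t(12))/25583 = (-2 + (-106)²)/25583 = (-2 + 11236)*(1/25583) = 11234*(1/25583) = 11234/25583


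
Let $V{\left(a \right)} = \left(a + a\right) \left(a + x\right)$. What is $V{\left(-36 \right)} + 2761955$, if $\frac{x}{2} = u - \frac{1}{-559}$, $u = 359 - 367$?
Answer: $\frac{1546025597}{559} \approx 2.7657 \cdot 10^{6}$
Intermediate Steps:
$u = -8$ ($u = 359 - 367 = -8$)
$x = - \frac{8942}{559}$ ($x = 2 \left(-8 - \frac{1}{-559}\right) = 2 \left(-8 - - \frac{1}{559}\right) = 2 \left(-8 + \frac{1}{559}\right) = 2 \left(- \frac{4471}{559}\right) = - \frac{8942}{559} \approx -15.996$)
$V{\left(a \right)} = 2 a \left(- \frac{8942}{559} + a\right)$ ($V{\left(a \right)} = \left(a + a\right) \left(a - \frac{8942}{559}\right) = 2 a \left(- \frac{8942}{559} + a\right)$)
$V{\left(-36 \right)} + 2761955 = \frac{2}{559} \left(-36\right) \left(-8942 + 559 \left(-36\right)\right) + 2761955 = \frac{2}{559} \left(-36\right) \left(-8942 - 20124\right) + 2761955 = \frac{2}{559} \left(-36\right) \left(-29066\right) + 2761955 = \frac{2092752}{559} + 2761955 = \frac{1546025597}{559}$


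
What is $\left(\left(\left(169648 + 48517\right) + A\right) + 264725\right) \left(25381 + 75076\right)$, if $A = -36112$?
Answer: $44881977546$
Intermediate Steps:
$\left(\left(\left(169648 + 48517\right) + A\right) + 264725\right) \left(25381 + 75076\right) = \left(\left(\left(169648 + 48517\right) - 36112\right) + 264725\right) \left(25381 + 75076\right) = \left(\left(218165 - 36112\right) + 264725\right) 100457 = \left(182053 + 264725\right) 100457 = 446778 \cdot 100457 = 44881977546$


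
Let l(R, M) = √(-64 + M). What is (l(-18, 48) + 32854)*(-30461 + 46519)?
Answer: 527569532 + 64232*I ≈ 5.2757e+8 + 64232.0*I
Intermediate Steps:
(l(-18, 48) + 32854)*(-30461 + 46519) = (√(-64 + 48) + 32854)*(-30461 + 46519) = (√(-16) + 32854)*16058 = (4*I + 32854)*16058 = (32854 + 4*I)*16058 = 527569532 + 64232*I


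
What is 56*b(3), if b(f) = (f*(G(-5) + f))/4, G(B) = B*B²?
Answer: -5124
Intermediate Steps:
G(B) = B³
b(f) = f*(-125 + f)/4 (b(f) = (f*((-5)³ + f))/4 = (f*(-125 + f))*(¼) = f*(-125 + f)/4)
56*b(3) = 56*((¼)*3*(-125 + 3)) = 56*((¼)*3*(-122)) = 56*(-183/2) = -5124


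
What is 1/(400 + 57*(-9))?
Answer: -1/113 ≈ -0.0088496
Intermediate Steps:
1/(400 + 57*(-9)) = 1/(400 - 513) = 1/(-113) = -1/113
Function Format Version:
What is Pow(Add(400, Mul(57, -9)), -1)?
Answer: Rational(-1, 113) ≈ -0.0088496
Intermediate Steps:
Pow(Add(400, Mul(57, -9)), -1) = Pow(Add(400, -513), -1) = Pow(-113, -1) = Rational(-1, 113)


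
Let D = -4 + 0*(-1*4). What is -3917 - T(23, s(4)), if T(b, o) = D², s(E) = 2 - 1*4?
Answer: -3933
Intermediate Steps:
s(E) = -2 (s(E) = 2 - 4 = -2)
D = -4 (D = -4 + 0*(-4) = -4 + 0 = -4)
T(b, o) = 16 (T(b, o) = (-4)² = 16)
-3917 - T(23, s(4)) = -3917 - 1*16 = -3917 - 16 = -3933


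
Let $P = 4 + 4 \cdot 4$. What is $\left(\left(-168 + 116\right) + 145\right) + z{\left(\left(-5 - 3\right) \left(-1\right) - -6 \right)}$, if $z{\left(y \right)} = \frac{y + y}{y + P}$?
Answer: $\frac{1595}{17} \approx 93.823$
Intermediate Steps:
$P = 20$ ($P = 4 + 16 = 20$)
$z{\left(y \right)} = \frac{2 y}{20 + y}$ ($z{\left(y \right)} = \frac{y + y}{y + 20} = \frac{2 y}{20 + y}$)
$\left(\left(-168 + 116\right) + 145\right) + z{\left(\left(-5 - 3\right) \left(-1\right) - -6 \right)} = \left(\left(-168 + 116\right) + 145\right) + \frac{2 \left(\left(-5 - 3\right) \left(-1\right) - -6\right)}{20 - \left(-6 - \left(-5 - 3\right) \left(-1\right)\right)} = \left(-52 + 145\right) + \frac{2 \left(\left(-8\right) \left(-1\right) + 6\right)}{20 + \left(\left(-8\right) \left(-1\right) + 6\right)} = 93 + \frac{2 \left(8 + 6\right)}{20 + \left(8 + 6\right)} = 93 + 2 \cdot 14 \frac{1}{20 + 14} = 93 + 2 \cdot 14 \cdot \frac{1}{34} = 93 + \frac{14}{17} = \frac{1595}{17}$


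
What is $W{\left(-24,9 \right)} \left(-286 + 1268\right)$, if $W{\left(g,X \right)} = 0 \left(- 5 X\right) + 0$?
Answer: $0$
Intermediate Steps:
$W{\left(g,X \right)} = 0$ ($W{\left(g,X \right)} = 0 + 0 = 0$)
$W{\left(-24,9 \right)} \left(-286 + 1268\right) = 0 \left(-286 + 1268\right) = 0 \cdot 982 = 0$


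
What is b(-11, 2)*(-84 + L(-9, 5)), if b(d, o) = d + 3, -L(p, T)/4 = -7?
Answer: 448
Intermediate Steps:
L(p, T) = 28 (L(p, T) = -4*(-7) = 28)
b(d, o) = 3 + d
b(-11, 2)*(-84 + L(-9, 5)) = (3 - 11)*(-84 + 28) = -8*(-56) = 448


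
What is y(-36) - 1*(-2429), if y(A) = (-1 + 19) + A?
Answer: 2411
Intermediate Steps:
y(A) = 18 + A
y(-36) - 1*(-2429) = (18 - 36) - 1*(-2429) = -18 + 2429 = 2411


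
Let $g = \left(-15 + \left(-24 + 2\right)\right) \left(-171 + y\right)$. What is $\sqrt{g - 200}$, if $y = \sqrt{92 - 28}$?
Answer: $7 \sqrt{119} \approx 76.361$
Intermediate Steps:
$y = 8$ ($y = \sqrt{64} = 8$)
$g = 6031$ ($g = \left(-15 + \left(-24 + 2\right)\right) \left(-171 + 8\right) = \left(-15 - 22\right) \left(-163\right) = \left(-37\right) \left(-163\right) = 6031$)
$\sqrt{g - 200} = \sqrt{6031 - 200} = \sqrt{5831} = 7 \sqrt{119}$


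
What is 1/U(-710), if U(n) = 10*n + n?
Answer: -1/7810 ≈ -0.00012804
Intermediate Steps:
U(n) = 11*n
1/U(-710) = 1/(11*(-710)) = 1/(-7810) = -1/7810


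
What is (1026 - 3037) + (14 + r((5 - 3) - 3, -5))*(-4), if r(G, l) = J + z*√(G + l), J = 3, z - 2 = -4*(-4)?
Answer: -2079 - 72*I*√6 ≈ -2079.0 - 176.36*I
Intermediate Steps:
z = 18 (z = 2 - 4*(-4) = 2 + 16 = 18)
r(G, l) = 3 + 18*√(G + l)
(1026 - 3037) + (14 + r((5 - 3) - 3, -5))*(-4) = (1026 - 3037) + (14 + (3 + 18*√(((5 - 3) - 3) - 5)))*(-4) = -2011 + (14 + (3 + 18*√((2 - 3) - 5)))*(-4) = -2011 + (14 + (3 + 18*√(-1 - 5)))*(-4) = -2011 + (14 + (3 + 18*√(-6)))*(-4) = -2011 + (14 + (3 + 18*(I*√6)))*(-4) = -2011 + (14 + (3 + 18*I*√6))*(-4) = -2011 + (17 + 18*I*√6)*(-4) = -2011 + (-68 - 72*I*√6) = -2079 - 72*I*√6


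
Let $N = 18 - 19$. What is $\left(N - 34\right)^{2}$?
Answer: $1225$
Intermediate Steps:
$N = -1$ ($N = 18 - 19 = -1$)
$\left(N - 34\right)^{2} = \left(-1 - 34\right)^{2} = \left(-35\right)^{2} = 1225$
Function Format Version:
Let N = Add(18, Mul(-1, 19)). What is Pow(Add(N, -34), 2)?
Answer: 1225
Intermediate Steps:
N = -1 (N = Add(18, -19) = -1)
Pow(Add(N, -34), 2) = Pow(Add(-1, -34), 2) = Pow(-35, 2) = 1225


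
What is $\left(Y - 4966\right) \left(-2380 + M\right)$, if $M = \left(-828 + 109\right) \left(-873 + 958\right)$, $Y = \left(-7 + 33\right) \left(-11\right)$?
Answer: $333475740$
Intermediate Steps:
$Y = -286$ ($Y = 26 \left(-11\right) = -286$)
$M = -61115$ ($M = \left(-719\right) 85 = -61115$)
$\left(Y - 4966\right) \left(-2380 + M\right) = \left(-286 - 4966\right) \left(-2380 - 61115\right) = \left(-5252\right) \left(-63495\right) = 333475740$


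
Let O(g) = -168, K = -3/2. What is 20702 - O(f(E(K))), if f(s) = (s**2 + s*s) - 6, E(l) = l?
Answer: 20870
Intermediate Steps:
K = -3/2 (K = -3*1/2 = -3/2 ≈ -1.5000)
f(s) = -6 + 2*s**2 (f(s) = (s**2 + s**2) - 6 = 2*s**2 - 6 = -6 + 2*s**2)
20702 - O(f(E(K))) = 20702 - 1*(-168) = 20702 + 168 = 20870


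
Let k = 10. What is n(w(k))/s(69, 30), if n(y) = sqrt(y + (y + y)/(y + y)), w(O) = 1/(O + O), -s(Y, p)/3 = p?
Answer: -sqrt(105)/900 ≈ -0.011386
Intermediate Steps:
s(Y, p) = -3*p
w(O) = 1/(2*O)
n(y) = sqrt(1 + y) (n(y) = sqrt(y + (2*y)/((2*y))) = sqrt(y + (2*y)*(1/(2*y))) = sqrt(y + 1) = sqrt(1 + y))
n(w(k))/s(69, 30) = sqrt(1 + (1/2)/10)/((-3*30)) = sqrt(1 + (1/2)*(1/10))/(-90) = sqrt(1 + 1/20)*(-1/90) = sqrt(21/20)*(-1/90) = (sqrt(105)/10)*(-1/90) = -sqrt(105)/900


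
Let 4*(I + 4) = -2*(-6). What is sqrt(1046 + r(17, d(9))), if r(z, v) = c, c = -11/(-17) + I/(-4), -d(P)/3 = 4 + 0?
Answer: sqrt(1210213)/34 ≈ 32.356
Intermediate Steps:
d(P) = -12 (d(P) = -3*(4 + 0) = -3*4 = -12)
I = -1 (I = -4 + (-2*(-6))/4 = -4 + (1/4)*12 = -4 + 3 = -1)
c = 61/68 (c = -11/(-17) - 1/(-4) = -11*(-1/17) - 1*(-1/4) = 11/17 + 1/4 = 61/68 ≈ 0.89706)
r(z, v) = 61/68
sqrt(1046 + r(17, d(9))) = sqrt(1046 + 61/68) = sqrt(71189/68) = sqrt(1210213)/34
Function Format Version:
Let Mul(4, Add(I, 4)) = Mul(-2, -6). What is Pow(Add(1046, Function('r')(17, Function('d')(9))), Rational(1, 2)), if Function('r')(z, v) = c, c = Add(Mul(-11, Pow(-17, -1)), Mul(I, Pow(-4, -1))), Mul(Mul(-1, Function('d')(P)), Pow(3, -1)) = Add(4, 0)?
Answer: Mul(Rational(1, 34), Pow(1210213, Rational(1, 2))) ≈ 32.356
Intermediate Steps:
Function('d')(P) = -12 (Function('d')(P) = Mul(-3, Add(4, 0)) = Mul(-3, 4) = -12)
I = -1 (I = Add(-4, Mul(Rational(1, 4), Mul(-2, -6))) = Add(-4, Mul(Rational(1, 4), 12)) = Add(-4, 3) = -1)
c = Rational(61, 68) (c = Add(Mul(-11, Pow(-17, -1)), Mul(-1, Pow(-4, -1))) = Add(Mul(-11, Rational(-1, 17)), Mul(-1, Rational(-1, 4))) = Add(Rational(11, 17), Rational(1, 4)) = Rational(61, 68) ≈ 0.89706)
Function('r')(z, v) = Rational(61, 68)
Pow(Add(1046, Function('r')(17, Function('d')(9))), Rational(1, 2)) = Pow(Add(1046, Rational(61, 68)), Rational(1, 2)) = Pow(Rational(71189, 68), Rational(1, 2)) = Mul(Rational(1, 34), Pow(1210213, Rational(1, 2)))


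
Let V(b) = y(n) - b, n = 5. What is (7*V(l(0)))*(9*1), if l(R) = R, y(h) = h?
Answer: 315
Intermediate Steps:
V(b) = 5 - b
(7*V(l(0)))*(9*1) = (7*(5 - 1*0))*(9*1) = (7*(5 + 0))*9 = (7*5)*9 = 35*9 = 315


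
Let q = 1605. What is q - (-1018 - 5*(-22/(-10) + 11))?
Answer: 2689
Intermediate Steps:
q - (-1018 - 5*(-22/(-10) + 11)) = 1605 - (-1018 - 5*(-22/(-10) + 11)) = 1605 - (-1018 - 5*(-22*(-⅒) + 11)) = 1605 - (-1018 - 5*(11/5 + 11)) = 1605 - (-1018 - 5*66/5) = 1605 - (-1018 - 1*66) = 1605 - (-1018 - 66) = 1605 - 1*(-1084) = 1605 + 1084 = 2689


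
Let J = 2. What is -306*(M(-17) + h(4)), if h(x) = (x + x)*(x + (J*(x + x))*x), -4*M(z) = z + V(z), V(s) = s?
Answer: -169065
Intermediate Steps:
M(z) = -z/2 (M(z) = -(z + z)/4 = -z/2)
h(x) = 2*x*(x + 4*x²) (h(x) = (x + x)*(x + (2*(x + x))*x) = (2*x)*(x + (2*(2*x))*x) = (2*x)*(x + (4*x)*x) = (2*x)*(x + 4*x²) = 2*x*(x + 4*x²))
-306*(M(-17) + h(4)) = -306*(-½*(-17) + 4²*(2 + 8*4)) = -306*(17/2 + 16*(2 + 32)) = -306*(17/2 + 16*34) = -306*(17/2 + 544) = -306*1105/2 = -169065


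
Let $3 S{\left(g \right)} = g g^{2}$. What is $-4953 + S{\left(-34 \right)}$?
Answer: $- \frac{54163}{3} \approx -18054.0$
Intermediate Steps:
$S{\left(g \right)} = \frac{g^{3}}{3}$ ($S{\left(g \right)} = \frac{g g^{2}}{3} = \frac{g^{3}}{3}$)
$-4953 + S{\left(-34 \right)} = -4953 + \frac{\left(-34\right)^{3}}{3} = -4953 + \frac{1}{3} \left(-39304\right) = -4953 - \frac{39304}{3} = - \frac{54163}{3}$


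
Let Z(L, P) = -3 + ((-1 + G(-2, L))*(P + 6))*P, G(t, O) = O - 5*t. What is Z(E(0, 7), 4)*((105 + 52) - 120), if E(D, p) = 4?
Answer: 19129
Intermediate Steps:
Z(L, P) = -3 + P*(6 + P)*(9 + L) (Z(L, P) = -3 + ((-1 + (L - 5*(-2)))*(P + 6))*P = -3 + ((-1 + (L + 10))*(6 + P))*P = -3 + ((-1 + (10 + L))*(6 + P))*P = -3 + ((9 + L)*(6 + P))*P = -3 + ((6 + P)*(9 + L))*P = -3 + P*(6 + P)*(9 + L))
Z(E(0, 7), 4)*((105 + 52) - 120) = (-3 + 9*4² + 54*4 + 4*4² + 6*4*4)*((105 + 52) - 120) = (-3 + 9*16 + 216 + 4*16 + 96)*(157 - 120) = (-3 + 144 + 216 + 64 + 96)*37 = 517*37 = 19129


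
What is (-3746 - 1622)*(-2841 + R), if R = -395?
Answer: 17370848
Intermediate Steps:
(-3746 - 1622)*(-2841 + R) = (-3746 - 1622)*(-2841 - 395) = -5368*(-3236) = 17370848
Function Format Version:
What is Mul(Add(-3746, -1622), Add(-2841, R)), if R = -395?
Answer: 17370848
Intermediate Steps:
Mul(Add(-3746, -1622), Add(-2841, R)) = Mul(Add(-3746, -1622), Add(-2841, -395)) = Mul(-5368, -3236) = 17370848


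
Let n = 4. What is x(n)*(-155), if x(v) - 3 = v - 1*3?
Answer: -620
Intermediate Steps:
x(v) = v (x(v) = 3 + (v - 1*3) = 3 + (v - 3) = 3 + (-3 + v) = v)
x(n)*(-155) = 4*(-155) = -620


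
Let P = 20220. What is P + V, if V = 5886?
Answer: 26106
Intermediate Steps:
P + V = 20220 + 5886 = 26106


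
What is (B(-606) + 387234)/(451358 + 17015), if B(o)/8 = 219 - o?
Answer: 393834/468373 ≈ 0.84086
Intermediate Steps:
B(o) = 1752 - 8*o (B(o) = 8*(219 - o) = 1752 - 8*o)
(B(-606) + 387234)/(451358 + 17015) = ((1752 - 8*(-606)) + 387234)/(451358 + 17015) = ((1752 + 4848) + 387234)/468373 = (6600 + 387234)*(1/468373) = 393834*(1/468373) = 393834/468373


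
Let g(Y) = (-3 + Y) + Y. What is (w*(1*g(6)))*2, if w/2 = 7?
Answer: 252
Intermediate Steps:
g(Y) = -3 + 2*Y
w = 14 (w = 2*7 = 14)
(w*(1*g(6)))*2 = (14*(1*(-3 + 2*6)))*2 = (14*(1*(-3 + 12)))*2 = (14*(1*9))*2 = (14*9)*2 = 126*2 = 252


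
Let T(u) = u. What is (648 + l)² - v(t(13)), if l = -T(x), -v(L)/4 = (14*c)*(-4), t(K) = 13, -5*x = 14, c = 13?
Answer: 10515716/25 ≈ 4.2063e+5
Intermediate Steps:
x = -14/5 (x = -⅕*14 = -14/5 ≈ -2.8000)
v(L) = 2912 (v(L) = -4*14*13*(-4) = -728*(-4) = -4*(-728) = 2912)
l = 14/5 (l = -1*(-14/5) = 14/5 ≈ 2.8000)
(648 + l)² - v(t(13)) = (648 + 14/5)² - 1*2912 = (3254/5)² - 2912 = 10588516/25 - 2912 = 10515716/25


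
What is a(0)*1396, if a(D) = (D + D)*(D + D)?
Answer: 0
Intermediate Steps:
a(D) = 4*D² (a(D) = (2*D)*(2*D) = 4*D²)
a(0)*1396 = (4*0²)*1396 = (4*0)*1396 = 0*1396 = 0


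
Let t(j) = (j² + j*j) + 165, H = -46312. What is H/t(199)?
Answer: -46312/79367 ≈ -0.58352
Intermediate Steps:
t(j) = 165 + 2*j² (t(j) = (j² + j²) + 165 = 2*j² + 165 = 165 + 2*j²)
H/t(199) = -46312/(165 + 2*199²) = -46312/(165 + 2*39601) = -46312/(165 + 79202) = -46312/79367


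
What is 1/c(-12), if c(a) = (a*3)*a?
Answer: 1/432 ≈ 0.0023148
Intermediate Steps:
c(a) = 3*a² (c(a) = (3*a)*a = 3*a²)
1/c(-12) = 1/(3*(-12)²) = 1/(3*144) = 1/432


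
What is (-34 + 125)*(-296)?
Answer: -26936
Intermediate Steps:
(-34 + 125)*(-296) = 91*(-296) = -26936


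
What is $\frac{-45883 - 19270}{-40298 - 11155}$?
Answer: $\frac{65153}{51453} \approx 1.2663$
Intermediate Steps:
$\frac{-45883 - 19270}{-40298 - 11155} = - \frac{65153}{-51453} = \left(-65153\right) \left(- \frac{1}{51453}\right) = \frac{65153}{51453}$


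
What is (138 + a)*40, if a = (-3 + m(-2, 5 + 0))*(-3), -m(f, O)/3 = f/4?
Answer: 5700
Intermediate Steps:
m(f, O) = -3*f/4
a = 9/2 (a = (-3 - ¾*(-2))*(-3) = (-3 + 3/2)*(-3) = -3/2*(-3) = 9/2 ≈ 4.5000)
(138 + a)*40 = (138 + 9/2)*40 = (285/2)*40 = 5700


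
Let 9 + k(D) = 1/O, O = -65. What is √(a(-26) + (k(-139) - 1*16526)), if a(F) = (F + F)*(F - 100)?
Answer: 8*I*√659035/65 ≈ 99.915*I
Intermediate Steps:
k(D) = -586/65 (k(D) = -9 + 1/(-65) = -9 - 1/65 = -586/65)
a(F) = 2*F*(-100 + F) (a(F) = (2*F)*(-100 + F) = 2*F*(-100 + F))
√(a(-26) + (k(-139) - 1*16526)) = √(2*(-26)*(-100 - 26) + (-586/65 - 1*16526)) = √(2*(-26)*(-126) + (-586/65 - 16526)) = √(6552 - 1074776/65) = √(-648896/65) = 8*I*√659035/65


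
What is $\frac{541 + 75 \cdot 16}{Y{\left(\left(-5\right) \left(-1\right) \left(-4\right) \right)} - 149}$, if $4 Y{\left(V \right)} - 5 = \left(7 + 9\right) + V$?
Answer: $- \frac{6964}{595} \approx -11.704$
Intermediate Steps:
$Y{\left(V \right)} = \frac{21}{4} + \frac{V}{4}$ ($Y{\left(V \right)} = \frac{5}{4} + \frac{\left(7 + 9\right) + V}{4} = \frac{5}{4} + \frac{16 + V}{4} = \frac{5}{4} + \left(4 + \frac{V}{4}\right) = \frac{21}{4} + \frac{V}{4}$)
$\frac{541 + 75 \cdot 16}{Y{\left(\left(-5\right) \left(-1\right) \left(-4\right) \right)} - 149} = \frac{541 + 75 \cdot 16}{\left(\frac{21}{4} + \frac{\left(-5\right) \left(-1\right) \left(-4\right)}{4}\right) - 149} = \frac{541 + 1200}{\left(\frac{21}{4} + \frac{5 \left(-4\right)}{4}\right) - 149} = \frac{1741}{\left(\frac{21}{4} + \frac{1}{4} \left(-20\right)\right) - 149} = \frac{1741}{\left(\frac{21}{4} - 5\right) - 149} = \frac{1741}{\frac{1}{4} - 149} = \frac{1741}{- \frac{595}{4}} = 1741 \left(- \frac{4}{595}\right) = - \frac{6964}{595}$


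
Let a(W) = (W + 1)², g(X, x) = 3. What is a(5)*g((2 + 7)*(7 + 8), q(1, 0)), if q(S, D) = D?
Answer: 108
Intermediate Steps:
a(W) = (1 + W)²
a(5)*g((2 + 7)*(7 + 8), q(1, 0)) = (1 + 5)²*3 = 6²*3 = 36*3 = 108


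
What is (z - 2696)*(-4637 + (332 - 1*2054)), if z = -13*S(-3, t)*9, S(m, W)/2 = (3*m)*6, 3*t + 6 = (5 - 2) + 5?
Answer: -63208460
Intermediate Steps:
t = ⅔ (t = -2 + ((5 - 2) + 5)/3 = -2 + (3 + 5)/3 = -2 + (⅓)*8 = -2 + 8/3 = ⅔ ≈ 0.66667)
S(m, W) = 36*m (S(m, W) = 2*((3*m)*6) = 2*(18*m) = 36*m)
z = 12636 (z = -468*(-3)*9 = -13*(-108)*9 = 1404*9 = 12636)
(z - 2696)*(-4637 + (332 - 1*2054)) = (12636 - 2696)*(-4637 + (332 - 1*2054)) = 9940*(-4637 + (332 - 2054)) = 9940*(-4637 - 1722) = 9940*(-6359) = -63208460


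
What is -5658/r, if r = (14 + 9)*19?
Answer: -246/19 ≈ -12.947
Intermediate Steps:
r = 437 (r = 23*19 = 437)
-5658/r = -5658/437 = -5658*1/437 = -246/19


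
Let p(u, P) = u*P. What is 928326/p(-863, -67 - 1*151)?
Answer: 464163/94067 ≈ 4.9344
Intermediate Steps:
p(u, P) = P*u
928326/p(-863, -67 - 1*151) = 928326/(((-67 - 1*151)*(-863))) = 928326/(((-67 - 151)*(-863))) = 928326/((-218*(-863))) = 928326/188134 = 928326*(1/188134) = 464163/94067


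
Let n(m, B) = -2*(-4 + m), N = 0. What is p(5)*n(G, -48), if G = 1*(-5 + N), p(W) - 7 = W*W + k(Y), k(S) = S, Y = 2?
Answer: 612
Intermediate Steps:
p(W) = 9 + W² (p(W) = 7 + (W*W + 2) = 7 + (W² + 2) = 7 + (2 + W²) = 9 + W²)
G = -5 (G = 1*(-5 + 0) = 1*(-5) = -5)
n(m, B) = 8 - 2*m
p(5)*n(G, -48) = (9 + 5²)*(8 - 2*(-5)) = (9 + 25)*(8 + 10) = 34*18 = 612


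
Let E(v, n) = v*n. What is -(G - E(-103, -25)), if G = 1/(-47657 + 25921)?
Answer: 55970201/21736 ≈ 2575.0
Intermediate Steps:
E(v, n) = n*v
G = -1/21736 (G = 1/(-21736) = -1/21736 ≈ -4.6007e-5)
-(G - E(-103, -25)) = -(-1/21736 - (-25)*(-103)) = -(-1/21736 - 1*2575) = -(-1/21736 - 2575) = -1*(-55970201/21736) = 55970201/21736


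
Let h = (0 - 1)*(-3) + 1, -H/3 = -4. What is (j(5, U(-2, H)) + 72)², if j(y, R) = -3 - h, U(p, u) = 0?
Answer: 4225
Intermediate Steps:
H = 12 (H = -3*(-4) = 12)
h = 4 (h = -1*(-3) + 1 = 3 + 1 = 4)
j(y, R) = -7 (j(y, R) = -3 - 1*4 = -3 - 4 = -7)
(j(5, U(-2, H)) + 72)² = (-7 + 72)² = 65² = 4225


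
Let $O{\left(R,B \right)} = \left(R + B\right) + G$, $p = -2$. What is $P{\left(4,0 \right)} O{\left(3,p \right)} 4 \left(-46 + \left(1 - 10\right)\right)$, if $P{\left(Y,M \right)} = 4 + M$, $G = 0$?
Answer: $-880$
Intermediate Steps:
$O{\left(R,B \right)} = B + R$ ($O{\left(R,B \right)} = \left(R + B\right) + 0 = \left(B + R\right) + 0 = B + R$)
$P{\left(4,0 \right)} O{\left(3,p \right)} 4 \left(-46 + \left(1 - 10\right)\right) = \left(4 + 0\right) \left(-2 + 3\right) 4 \left(-46 + \left(1 - 10\right)\right) = 4 \cdot 1 \cdot 4 \left(-46 - 9\right) = 4 \cdot 4 \left(-55\right) = 16 \left(-55\right) = -880$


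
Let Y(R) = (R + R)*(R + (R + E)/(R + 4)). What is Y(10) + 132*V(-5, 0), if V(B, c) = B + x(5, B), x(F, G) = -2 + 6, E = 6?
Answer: 636/7 ≈ 90.857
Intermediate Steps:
x(F, G) = 4
V(B, c) = 4 + B (V(B, c) = B + 4 = 4 + B)
Y(R) = 2*R*(R + (6 + R)/(4 + R)) (Y(R) = (R + R)*(R + (R + 6)/(R + 4)) = (2*R)*(R + (6 + R)/(4 + R)) = 2*R*(R + (6 + R)/(4 + R)))
Y(10) + 132*V(-5, 0) = 2*10*(6 + 10² + 5*10)/(4 + 10) + 132*(4 - 5) = 2*10*(6 + 100 + 50)/14 + 132*(-1) = 2*10*(1/14)*156 - 132 = 1560/7 - 132 = 636/7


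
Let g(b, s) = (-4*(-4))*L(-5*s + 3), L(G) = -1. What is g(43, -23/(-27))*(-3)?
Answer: 48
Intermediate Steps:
g(b, s) = -16 (g(b, s) = -4*(-4)*(-1) = 16*(-1) = -16)
g(43, -23/(-27))*(-3) = -16*(-3) = 48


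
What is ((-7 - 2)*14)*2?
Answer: -252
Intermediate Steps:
((-7 - 2)*14)*2 = -9*14*2 = -126*2 = -252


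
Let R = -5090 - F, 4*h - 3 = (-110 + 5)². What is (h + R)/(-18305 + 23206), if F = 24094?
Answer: -26427/4901 ≈ -5.3922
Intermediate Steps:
h = 2757 (h = ¾ + (-110 + 5)²/4 = ¾ + (¼)*(-105)² = ¾ + (¼)*11025 = ¾ + 11025/4 = 2757)
R = -29184 (R = -5090 - 1*24094 = -5090 - 24094 = -29184)
(h + R)/(-18305 + 23206) = (2757 - 29184)/(-18305 + 23206) = -26427/4901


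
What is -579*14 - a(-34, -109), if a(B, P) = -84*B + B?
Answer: -10928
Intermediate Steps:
a(B, P) = -83*B
-579*14 - a(-34, -109) = -579*14 - (-83)*(-34) = -8106 - 1*2822 = -8106 - 2822 = -10928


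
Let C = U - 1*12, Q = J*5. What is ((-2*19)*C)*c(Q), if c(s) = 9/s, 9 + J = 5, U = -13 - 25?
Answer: -855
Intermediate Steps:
U = -38
J = -4 (J = -9 + 5 = -4)
Q = -20 (Q = -4*5 = -20)
C = -50 (C = -38 - 1*12 = -38 - 12 = -50)
((-2*19)*C)*c(Q) = (-2*19*(-50))*(9/(-20)) = (-38*(-50))*(9*(-1/20)) = 1900*(-9/20) = -855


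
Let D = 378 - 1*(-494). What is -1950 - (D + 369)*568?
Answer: -706838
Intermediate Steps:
D = 872 (D = 378 + 494 = 872)
-1950 - (D + 369)*568 = -1950 - (872 + 369)*568 = -1950 - 1241*568 = -1950 - 1*704888 = -1950 - 704888 = -706838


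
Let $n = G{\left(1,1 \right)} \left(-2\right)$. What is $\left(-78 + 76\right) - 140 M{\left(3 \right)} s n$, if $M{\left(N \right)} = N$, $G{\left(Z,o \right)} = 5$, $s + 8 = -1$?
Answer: $-37802$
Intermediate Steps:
$s = -9$ ($s = -8 - 1 = -9$)
$n = -10$ ($n = 5 \left(-2\right) = -10$)
$\left(-78 + 76\right) - 140 M{\left(3 \right)} s n = \left(-78 + 76\right) - 140 \cdot 3 \left(-9\right) \left(-10\right) = -2 - 140 \left(\left(-27\right) \left(-10\right)\right) = -2 - 37800 = -37802$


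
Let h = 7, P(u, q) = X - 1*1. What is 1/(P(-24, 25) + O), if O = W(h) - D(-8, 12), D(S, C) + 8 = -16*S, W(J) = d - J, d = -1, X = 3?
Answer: -1/126 ≈ -0.0079365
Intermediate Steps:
P(u, q) = 2 (P(u, q) = 3 - 1*1 = 3 - 1 = 2)
W(J) = -1 - J
D(S, C) = -8 - 16*S
O = -128 (O = (-1 - 1*7) - (-8 - 16*(-8)) = (-1 - 7) - (-8 + 128) = -8 - 1*120 = -8 - 120 = -128)
1/(P(-24, 25) + O) = 1/(2 - 128) = 1/(-126) = -1/126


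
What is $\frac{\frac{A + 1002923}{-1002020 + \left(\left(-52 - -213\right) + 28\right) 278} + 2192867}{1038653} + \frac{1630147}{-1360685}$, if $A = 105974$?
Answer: $\frac{1225436728696771667}{1341877847510836790} \approx 0.91323$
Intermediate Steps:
$\frac{\frac{A + 1002923}{-1002020 + \left(\left(-52 - -213\right) + 28\right) 278} + 2192867}{1038653} + \frac{1630147}{-1360685} = \frac{\frac{105974 + 1002923}{-1002020 + \left(\left(-52 - -213\right) + 28\right) 278} + 2192867}{1038653} + \frac{1630147}{-1360685} = \left(\frac{1108897}{-1002020 + \left(\left(-52 + 213\right) + 28\right) 278} + 2192867\right) \frac{1}{1038653} + 1630147 \left(- \frac{1}{1360685}\right) = \left(\frac{1108897}{-1002020 + \left(161 + 28\right) 278} + 2192867\right) \frac{1}{1038653} - \frac{1630147}{1360685} = \left(\frac{1108897}{-1002020 + 189 \cdot 278} + 2192867\right) \frac{1}{1038653} - \frac{1630147}{1360685} = \left(\frac{1108897}{-1002020 + 52542} + 2192867\right) \frac{1}{1038653} - \frac{1630147}{1360685} = \left(\frac{1108897}{-949478} + 2192867\right) \frac{1}{1038653} - \frac{1630147}{1360685} = \left(1108897 \left(- \frac{1}{949478}\right) + 2192867\right) \frac{1}{1038653} - \frac{1630147}{1360685} = \left(- \frac{1108897}{949478} + 2192867\right) \frac{1}{1038653} - \frac{1630147}{1360685} = \frac{2082077864529}{949478} \cdot \frac{1}{1038653} - \frac{1630147}{1360685} = \frac{2082077864529}{986178173134} - \frac{1630147}{1360685} = \frac{1225436728696771667}{1341877847510836790}$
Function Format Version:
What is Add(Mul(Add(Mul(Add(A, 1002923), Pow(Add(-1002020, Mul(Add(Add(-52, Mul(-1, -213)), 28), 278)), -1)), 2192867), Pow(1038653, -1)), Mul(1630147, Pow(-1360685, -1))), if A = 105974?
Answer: Rational(1225436728696771667, 1341877847510836790) ≈ 0.91323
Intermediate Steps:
Add(Mul(Add(Mul(Add(A, 1002923), Pow(Add(-1002020, Mul(Add(Add(-52, Mul(-1, -213)), 28), 278)), -1)), 2192867), Pow(1038653, -1)), Mul(1630147, Pow(-1360685, -1))) = Add(Mul(Add(Mul(Add(105974, 1002923), Pow(Add(-1002020, Mul(Add(Add(-52, Mul(-1, -213)), 28), 278)), -1)), 2192867), Pow(1038653, -1)), Mul(1630147, Pow(-1360685, -1))) = Add(Mul(Add(Mul(1108897, Pow(Add(-1002020, Mul(Add(Add(-52, 213), 28), 278)), -1)), 2192867), Rational(1, 1038653)), Mul(1630147, Rational(-1, 1360685))) = Add(Mul(Add(Mul(1108897, Pow(Add(-1002020, Mul(Add(161, 28), 278)), -1)), 2192867), Rational(1, 1038653)), Rational(-1630147, 1360685)) = Add(Mul(Add(Mul(1108897, Pow(Add(-1002020, Mul(189, 278)), -1)), 2192867), Rational(1, 1038653)), Rational(-1630147, 1360685)) = Add(Mul(Add(Mul(1108897, Pow(Add(-1002020, 52542), -1)), 2192867), Rational(1, 1038653)), Rational(-1630147, 1360685)) = Add(Mul(Add(Mul(1108897, Pow(-949478, -1)), 2192867), Rational(1, 1038653)), Rational(-1630147, 1360685)) = Add(Mul(Add(Mul(1108897, Rational(-1, 949478)), 2192867), Rational(1, 1038653)), Rational(-1630147, 1360685)) = Add(Mul(Add(Rational(-1108897, 949478), 2192867), Rational(1, 1038653)), Rational(-1630147, 1360685)) = Add(Mul(Rational(2082077864529, 949478), Rational(1, 1038653)), Rational(-1630147, 1360685)) = Add(Rational(2082077864529, 986178173134), Rational(-1630147, 1360685)) = Rational(1225436728696771667, 1341877847510836790)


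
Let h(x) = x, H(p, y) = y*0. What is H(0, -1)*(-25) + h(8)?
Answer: 8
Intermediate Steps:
H(p, y) = 0
H(0, -1)*(-25) + h(8) = 0*(-25) + 8 = 0 + 8 = 8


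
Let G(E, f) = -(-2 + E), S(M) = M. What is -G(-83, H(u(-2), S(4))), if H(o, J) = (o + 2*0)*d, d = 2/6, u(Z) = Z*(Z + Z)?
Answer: -85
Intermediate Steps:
u(Z) = 2*Z**2 (u(Z) = Z*(2*Z) = 2*Z**2)
d = 1/3 (d = 2*(1/6) = 1/3 ≈ 0.33333)
H(o, J) = o/3 (H(o, J) = (o + 2*0)*(1/3) = (o + 0)*(1/3) = o*(1/3) = o/3)
G(E, f) = 2 - E
-G(-83, H(u(-2), S(4))) = -(2 - 1*(-83)) = -(2 + 83) = -1*85 = -85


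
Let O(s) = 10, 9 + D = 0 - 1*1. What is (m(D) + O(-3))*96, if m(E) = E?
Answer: 0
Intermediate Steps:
D = -10 (D = -9 + (0 - 1*1) = -9 + (0 - 1) = -9 - 1 = -10)
(m(D) + O(-3))*96 = (-10 + 10)*96 = 0*96 = 0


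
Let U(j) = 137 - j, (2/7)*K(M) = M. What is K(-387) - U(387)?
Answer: -2209/2 ≈ -1104.5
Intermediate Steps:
K(M) = 7*M/2
K(-387) - U(387) = (7/2)*(-387) - (137 - 1*387) = -2709/2 - (137 - 387) = -2709/2 - 1*(-250) = -2709/2 + 250 = -2209/2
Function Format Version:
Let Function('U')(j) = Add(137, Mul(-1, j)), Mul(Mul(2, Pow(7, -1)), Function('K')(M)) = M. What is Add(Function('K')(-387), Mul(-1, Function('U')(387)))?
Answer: Rational(-2209, 2) ≈ -1104.5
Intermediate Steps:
Function('K')(M) = Mul(Rational(7, 2), M)
Add(Function('K')(-387), Mul(-1, Function('U')(387))) = Add(Mul(Rational(7, 2), -387), Mul(-1, Add(137, Mul(-1, 387)))) = Add(Rational(-2709, 2), Mul(-1, Add(137, -387))) = Add(Rational(-2709, 2), Mul(-1, -250)) = Add(Rational(-2709, 2), 250) = Rational(-2209, 2)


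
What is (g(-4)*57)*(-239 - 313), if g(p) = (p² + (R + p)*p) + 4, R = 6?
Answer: -377568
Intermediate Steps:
g(p) = 4 + p² + p*(6 + p) (g(p) = (p² + (6 + p)*p) + 4 = (p² + p*(6 + p)) + 4 = 4 + p² + p*(6 + p))
(g(-4)*57)*(-239 - 313) = ((4 + 2*(-4)² + 6*(-4))*57)*(-239 - 313) = ((4 + 2*16 - 24)*57)*(-552) = ((4 + 32 - 24)*57)*(-552) = (12*57)*(-552) = 684*(-552) = -377568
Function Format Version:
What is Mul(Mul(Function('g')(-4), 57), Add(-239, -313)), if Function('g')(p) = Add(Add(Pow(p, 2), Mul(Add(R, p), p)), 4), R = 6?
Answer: -377568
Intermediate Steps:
Function('g')(p) = Add(4, Pow(p, 2), Mul(p, Add(6, p))) (Function('g')(p) = Add(Add(Pow(p, 2), Mul(Add(6, p), p)), 4) = Add(Add(Pow(p, 2), Mul(p, Add(6, p))), 4) = Add(4, Pow(p, 2), Mul(p, Add(6, p))))
Mul(Mul(Function('g')(-4), 57), Add(-239, -313)) = Mul(Mul(Add(4, Mul(2, Pow(-4, 2)), Mul(6, -4)), 57), Add(-239, -313)) = Mul(Mul(Add(4, Mul(2, 16), -24), 57), -552) = Mul(Mul(Add(4, 32, -24), 57), -552) = Mul(Mul(12, 57), -552) = Mul(684, -552) = -377568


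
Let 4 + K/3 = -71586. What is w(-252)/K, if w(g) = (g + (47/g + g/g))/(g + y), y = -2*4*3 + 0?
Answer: -63299/14937683040 ≈ -4.2375e-6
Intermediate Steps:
y = -24 (y = -8*3 + 0 = -24 + 0 = -24)
w(g) = (1 + g + 47/g)/(-24 + g) (w(g) = (g + (47/g + g/g))/(g - 24) = (g + (47/g + 1))/(-24 + g) = (g + (1 + 47/g))/(-24 + g) = (1 + g + 47/g)/(-24 + g))
K = -214770 (K = -12 + 3*(-71586) = -12 - 214758 = -214770)
w(-252)/K = ((47 - 252 + (-252)²)/((-252)*(-24 - 252)))/(-214770) = -1/252*(47 - 252 + 63504)/(-276)*(-1/214770) = -1/252*(-1/276)*63299*(-1/214770) = (63299/69552)*(-1/214770) = -63299/14937683040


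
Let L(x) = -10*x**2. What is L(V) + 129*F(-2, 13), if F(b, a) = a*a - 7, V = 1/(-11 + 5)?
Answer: 376159/18 ≈ 20898.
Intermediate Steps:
V = -1/6 (V = 1/(-6) = -1/6 ≈ -0.16667)
F(b, a) = -7 + a**2 (F(b, a) = a**2 - 7 = -7 + a**2)
L(V) + 129*F(-2, 13) = -10*(-1/6)**2 + 129*(-7 + 13**2) = -10*1/36 + 129*(-7 + 169) = -5/18 + 129*162 = -5/18 + 20898 = 376159/18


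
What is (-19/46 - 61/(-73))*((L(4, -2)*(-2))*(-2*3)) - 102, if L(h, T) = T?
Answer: -188286/1679 ≈ -112.14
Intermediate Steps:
(-19/46 - 61/(-73))*((L(4, -2)*(-2))*(-2*3)) - 102 = (-19/46 - 61/(-73))*((-2*(-2))*(-2*3)) - 102 = (-19*1/46 - 61*(-1/73))*(4*(-6)) - 102 = (-19/46 + 61/73)*(-24) - 102 = (1419/3358)*(-24) - 102 = -17028/1679 - 102 = -188286/1679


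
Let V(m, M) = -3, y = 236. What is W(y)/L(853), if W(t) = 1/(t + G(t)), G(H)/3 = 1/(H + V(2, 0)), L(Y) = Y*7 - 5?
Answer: 233/328076306 ≈ 7.1020e-7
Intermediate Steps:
L(Y) = -5 + 7*Y (L(Y) = 7*Y - 5 = -5 + 7*Y)
G(H) = 3/(-3 + H) (G(H) = 3/(H - 3) = 3/(-3 + H))
W(t) = 1/(t + 3/(-3 + t))
W(y)/L(853) = ((-3 + 236)/(3 + 236*(-3 + 236)))/(-5 + 7*853) = (233/(3 + 236*233))/(-5 + 5971) = (233/(3 + 54988))/5966 = (233/54991)*(1/5966) = 233/328076306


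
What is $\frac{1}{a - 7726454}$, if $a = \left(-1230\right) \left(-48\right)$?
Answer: $- \frac{1}{7667414} \approx -1.3042 \cdot 10^{-7}$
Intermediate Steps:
$a = 59040$
$\frac{1}{a - 7726454} = \frac{1}{59040 - 7726454} = \frac{1}{-7667414} = - \frac{1}{7667414}$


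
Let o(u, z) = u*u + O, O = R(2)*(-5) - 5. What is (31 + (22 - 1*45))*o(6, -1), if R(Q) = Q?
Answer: 168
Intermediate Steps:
O = -15 (O = 2*(-5) - 5 = -10 - 5 = -15)
o(u, z) = -15 + u**2 (o(u, z) = u*u - 15 = u**2 - 15 = -15 + u**2)
(31 + (22 - 1*45))*o(6, -1) = (31 + (22 - 1*45))*(-15 + 6**2) = (31 + (22 - 45))*(-15 + 36) = (31 - 23)*21 = 8*21 = 168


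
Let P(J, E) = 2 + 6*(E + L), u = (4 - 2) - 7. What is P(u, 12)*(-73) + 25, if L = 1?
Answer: -5815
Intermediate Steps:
u = -5 (u = 2 - 7 = -5)
P(J, E) = 8 + 6*E (P(J, E) = 2 + 6*(E + 1) = 2 + 6*(1 + E) = 2 + (6 + 6*E) = 8 + 6*E)
P(u, 12)*(-73) + 25 = (8 + 6*12)*(-73) + 25 = (8 + 72)*(-73) + 25 = 80*(-73) + 25 = -5840 + 25 = -5815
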